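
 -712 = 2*(- 356 )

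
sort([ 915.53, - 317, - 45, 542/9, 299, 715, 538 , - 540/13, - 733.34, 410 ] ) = [ - 733.34, - 317, - 45, - 540/13,542/9, 299,410, 538, 715,915.53 ]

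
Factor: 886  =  2^1*443^1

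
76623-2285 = 74338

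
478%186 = 106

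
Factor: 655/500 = 2^ ( - 2)*5^( - 2)*131^1 = 131/100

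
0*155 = 0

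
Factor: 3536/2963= 2^4 * 13^1*17^1*2963^( - 1 )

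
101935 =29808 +72127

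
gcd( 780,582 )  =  6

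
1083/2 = 1083/2 = 541.50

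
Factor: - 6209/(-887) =7^1 = 7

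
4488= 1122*4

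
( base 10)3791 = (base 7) 14024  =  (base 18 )BCB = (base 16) ECF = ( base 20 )99b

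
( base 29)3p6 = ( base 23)63b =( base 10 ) 3254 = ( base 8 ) 6266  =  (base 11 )2499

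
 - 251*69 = - 17319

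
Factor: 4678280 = 2^3* 5^1*29^1*37^1*109^1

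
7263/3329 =7263/3329 = 2.18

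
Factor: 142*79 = 2^1*71^1*79^1 =11218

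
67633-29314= 38319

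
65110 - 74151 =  - 9041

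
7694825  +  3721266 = 11416091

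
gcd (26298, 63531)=27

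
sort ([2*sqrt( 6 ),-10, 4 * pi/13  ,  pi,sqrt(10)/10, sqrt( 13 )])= [ - 10, sqrt( 10 )/10, 4 * pi/13, pi,sqrt( 13 ) , 2*sqrt ( 6) ] 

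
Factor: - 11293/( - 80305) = 5^(  -  1) * 23^1*491^1*16061^( -1)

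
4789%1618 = 1553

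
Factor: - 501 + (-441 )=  - 942 = - 2^1*3^1*157^1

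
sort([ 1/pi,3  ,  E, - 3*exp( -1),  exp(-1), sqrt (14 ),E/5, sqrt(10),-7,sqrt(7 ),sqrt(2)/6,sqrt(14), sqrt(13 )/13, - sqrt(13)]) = [  -  7,  -  sqrt( 13 ),  -  3*exp ( - 1 ),sqrt(2 ) /6, sqrt(13 ) /13, 1/pi,exp ( - 1), E/5,sqrt(7 ), E,  3,sqrt(10), sqrt(14 ),sqrt(14) ] 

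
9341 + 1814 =11155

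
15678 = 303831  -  288153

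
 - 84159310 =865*(-97294)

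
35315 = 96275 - 60960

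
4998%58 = 10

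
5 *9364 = 46820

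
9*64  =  576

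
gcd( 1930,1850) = 10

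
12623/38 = 12623/38 = 332.18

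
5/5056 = 5/5056  =  0.00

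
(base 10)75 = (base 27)2l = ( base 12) 63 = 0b1001011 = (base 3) 2210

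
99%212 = 99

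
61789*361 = 22305829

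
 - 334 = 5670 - 6004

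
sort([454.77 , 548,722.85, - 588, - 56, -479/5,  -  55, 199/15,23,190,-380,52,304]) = [ - 588, - 380,-479/5, - 56, - 55, 199/15,23,  52, 190,  304,454.77,  548,  722.85]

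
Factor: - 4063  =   - 17^1*239^1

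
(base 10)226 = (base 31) 79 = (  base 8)342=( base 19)bh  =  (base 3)22101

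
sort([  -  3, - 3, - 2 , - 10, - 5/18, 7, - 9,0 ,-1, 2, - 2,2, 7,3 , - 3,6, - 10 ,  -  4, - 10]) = [ - 10, - 10, - 10, - 9, - 4, - 3, - 3, - 3, - 2,-2, - 1, - 5/18, 0 , 2,2,3,6,7, 7 ]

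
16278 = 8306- - 7972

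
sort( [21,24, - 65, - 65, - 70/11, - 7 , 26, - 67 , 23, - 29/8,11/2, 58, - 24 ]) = [ - 67, - 65, - 65,  -  24,  -  7,  -  70/11, - 29/8 , 11/2, 21,23 , 24, 26, 58]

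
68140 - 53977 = 14163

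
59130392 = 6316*9362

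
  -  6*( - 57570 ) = 345420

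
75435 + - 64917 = 10518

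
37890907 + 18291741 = 56182648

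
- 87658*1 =-87658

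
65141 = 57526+7615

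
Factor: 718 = 2^1*359^1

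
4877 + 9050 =13927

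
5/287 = 5/287 = 0.02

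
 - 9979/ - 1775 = 9979/1775 = 5.62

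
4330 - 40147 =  - 35817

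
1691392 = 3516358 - 1824966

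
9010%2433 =1711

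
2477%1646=831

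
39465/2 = 39465/2 = 19732.50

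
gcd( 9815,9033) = 1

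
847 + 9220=10067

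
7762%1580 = 1442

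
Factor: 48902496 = 2^5*3^1*67^1*7603^1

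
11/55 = 1/5 =0.20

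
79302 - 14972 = 64330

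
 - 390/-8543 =390/8543 = 0.05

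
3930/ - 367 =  - 3930/367 = -  10.71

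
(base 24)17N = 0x2FF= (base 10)767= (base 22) 1cj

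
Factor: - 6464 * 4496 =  - 2^10*101^1*281^1 = - 29062144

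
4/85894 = 2/42947 = 0.00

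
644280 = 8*80535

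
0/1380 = 0 = 0.00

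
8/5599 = 8/5599 = 0.00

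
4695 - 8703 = -4008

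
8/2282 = 4/1141 = 0.00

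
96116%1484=1140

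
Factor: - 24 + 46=2^1*11^1 = 22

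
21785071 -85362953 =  - 63577882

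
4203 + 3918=8121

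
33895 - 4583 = 29312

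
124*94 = 11656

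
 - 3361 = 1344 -4705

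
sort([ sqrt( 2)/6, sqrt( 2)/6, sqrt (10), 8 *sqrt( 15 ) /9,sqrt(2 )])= [sqrt(2)/6,sqrt( 2) /6 , sqrt( 2 ), sqrt(10 ),8 * sqrt(15) /9 ]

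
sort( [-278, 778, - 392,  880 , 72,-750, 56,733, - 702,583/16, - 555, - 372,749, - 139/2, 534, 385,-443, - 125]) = [ - 750 , - 702, - 555, - 443, - 392, - 372,  -  278, - 125, - 139/2, 583/16, 56, 72, 385, 534,  733, 749, 778, 880]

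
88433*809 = 71542297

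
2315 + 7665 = 9980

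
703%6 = 1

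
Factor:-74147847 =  - 3^1*24715949^1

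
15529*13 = 201877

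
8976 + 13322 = 22298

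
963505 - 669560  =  293945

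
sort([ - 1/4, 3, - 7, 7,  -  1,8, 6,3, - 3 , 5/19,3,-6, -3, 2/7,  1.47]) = [ -7, - 6, - 3, -3,  -  1, - 1/4, 5/19 , 2/7,1.47,3, 3, 3, 6, 7 , 8 ]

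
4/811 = 4/811 = 0.00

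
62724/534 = 117 + 41/89 = 117.46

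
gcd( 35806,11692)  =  2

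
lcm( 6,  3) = 6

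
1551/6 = 517/2 = 258.50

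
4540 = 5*908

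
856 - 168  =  688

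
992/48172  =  248/12043 =0.02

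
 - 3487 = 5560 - 9047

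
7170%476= 30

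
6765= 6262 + 503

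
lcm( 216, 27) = 216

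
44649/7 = 6378+ 3/7 = 6378.43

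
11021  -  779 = 10242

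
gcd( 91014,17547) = 3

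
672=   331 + 341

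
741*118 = 87438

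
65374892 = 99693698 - 34318806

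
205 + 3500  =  3705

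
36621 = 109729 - 73108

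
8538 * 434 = 3705492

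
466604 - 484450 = -17846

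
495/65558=495/65558 = 0.01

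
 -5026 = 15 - 5041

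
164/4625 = 164/4625 = 0.04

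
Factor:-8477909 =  - 11^1*337^1*2287^1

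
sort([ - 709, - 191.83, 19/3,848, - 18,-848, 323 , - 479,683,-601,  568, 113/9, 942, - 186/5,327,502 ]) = [ - 848, - 709, - 601,-479, - 191.83,-186/5, - 18 , 19/3,113/9,323,  327,502,  568, 683,848, 942]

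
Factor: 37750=2^1*5^3*151^1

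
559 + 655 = 1214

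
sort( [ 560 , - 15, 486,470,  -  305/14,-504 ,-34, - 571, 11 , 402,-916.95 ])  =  [ - 916.95, - 571, - 504, - 34, - 305/14,-15,11,402, 470, 486, 560]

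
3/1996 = 3/1996 = 0.00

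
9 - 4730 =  - 4721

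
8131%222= 139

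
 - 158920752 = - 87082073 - 71838679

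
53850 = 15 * 3590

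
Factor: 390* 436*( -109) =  - 18534360 = - 2^3*3^1 * 5^1*13^1*109^2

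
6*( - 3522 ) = -21132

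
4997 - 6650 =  - 1653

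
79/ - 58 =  - 79/58 =-1.36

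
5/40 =1/8 = 0.12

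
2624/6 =1312/3 =437.33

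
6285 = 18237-11952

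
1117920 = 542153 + 575767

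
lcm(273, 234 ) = 1638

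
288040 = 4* 72010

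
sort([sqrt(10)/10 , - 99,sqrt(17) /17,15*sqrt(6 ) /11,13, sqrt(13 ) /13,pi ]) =[ - 99,sqrt(17 )/17, sqrt(13 )/13, sqrt( 10)/10 , pi,15*sqrt (6)/11, 13]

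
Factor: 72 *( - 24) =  - 2^6*3^3 = - 1728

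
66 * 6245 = 412170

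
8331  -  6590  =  1741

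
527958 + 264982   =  792940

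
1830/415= 4 + 34/83 = 4.41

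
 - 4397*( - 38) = 167086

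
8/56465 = 8/56465 = 0.00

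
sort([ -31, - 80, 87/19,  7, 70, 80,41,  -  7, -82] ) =[ - 82, - 80,-31, - 7, 87/19, 7, 41 , 70, 80]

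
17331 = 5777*3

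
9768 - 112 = 9656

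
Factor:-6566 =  - 2^1*7^2*67^1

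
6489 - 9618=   -3129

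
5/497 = 5/497 = 0.01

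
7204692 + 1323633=8528325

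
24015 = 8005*3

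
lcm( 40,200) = 200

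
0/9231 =0 =0.00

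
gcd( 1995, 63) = 21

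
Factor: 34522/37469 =2^1 * 41^1*89^( - 1)  =  82/89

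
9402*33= 310266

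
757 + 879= 1636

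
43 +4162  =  4205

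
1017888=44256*23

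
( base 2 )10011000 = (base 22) 6K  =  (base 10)152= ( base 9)178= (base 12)108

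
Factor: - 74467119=-3^1*1621^1*15313^1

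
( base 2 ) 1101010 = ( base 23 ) 4E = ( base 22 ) 4i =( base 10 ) 106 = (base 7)211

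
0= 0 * 771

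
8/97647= 8/97647 =0.00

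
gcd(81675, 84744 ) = 99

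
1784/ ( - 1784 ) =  - 1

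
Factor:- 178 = - 2^1*89^1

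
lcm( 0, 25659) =0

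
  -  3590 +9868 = 6278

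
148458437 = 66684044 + 81774393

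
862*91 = 78442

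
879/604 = 879/604 = 1.46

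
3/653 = 3/653  =  0.00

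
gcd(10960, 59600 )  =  80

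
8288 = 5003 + 3285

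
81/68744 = 81/68744 = 0.00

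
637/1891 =637/1891 = 0.34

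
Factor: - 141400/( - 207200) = 2^( - 2)*37^( - 1)*101^1 = 101/148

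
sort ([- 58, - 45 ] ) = [ - 58,-45 ]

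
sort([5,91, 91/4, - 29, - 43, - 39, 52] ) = [  -  43, - 39, - 29,5,91/4 , 52, 91 ]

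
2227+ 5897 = 8124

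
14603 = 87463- 72860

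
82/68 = 1+7/34 = 1.21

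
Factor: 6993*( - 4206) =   -  2^1*3^4*7^1*37^1*701^1 = - 29412558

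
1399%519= 361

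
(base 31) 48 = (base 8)204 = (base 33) 40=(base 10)132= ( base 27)4O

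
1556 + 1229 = 2785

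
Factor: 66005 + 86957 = 152962= 2^1*76481^1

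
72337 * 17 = 1229729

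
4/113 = 4/113 = 0.04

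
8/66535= 8/66535 = 0.00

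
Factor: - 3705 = -3^1*5^1*13^1 * 19^1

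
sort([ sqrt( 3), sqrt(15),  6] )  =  [ sqrt( 3) , sqrt( 15),6]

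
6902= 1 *6902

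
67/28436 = 67/28436 = 0.00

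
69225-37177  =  32048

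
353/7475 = 353/7475 = 0.05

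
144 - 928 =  - 784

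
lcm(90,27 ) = 270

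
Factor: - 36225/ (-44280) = 805/984= 2^( - 3)*3^ (-1 ) *5^1*7^1 * 23^1*41^( - 1 )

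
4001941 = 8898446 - 4896505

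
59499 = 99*601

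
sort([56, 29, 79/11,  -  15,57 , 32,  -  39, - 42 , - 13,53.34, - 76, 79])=[ - 76, - 42,-39, - 15,-13 , 79/11,29 , 32,53.34,56, 57, 79]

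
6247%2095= 2057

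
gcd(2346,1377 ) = 51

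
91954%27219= 10297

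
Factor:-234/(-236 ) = 2^( - 1 )*3^2*13^1*59^ (-1 ) = 117/118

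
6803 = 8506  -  1703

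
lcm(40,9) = 360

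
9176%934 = 770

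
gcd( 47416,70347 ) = 1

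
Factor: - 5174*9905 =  - 2^1*5^1*7^1 * 13^1*199^1* 283^1 = - 51248470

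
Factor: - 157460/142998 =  - 78730/71499 = -  2^1*3^(-1 )*5^1*7873^1*23833^(-1 ) 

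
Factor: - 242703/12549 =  - 909/47 = - 3^2*47^( - 1 )*101^1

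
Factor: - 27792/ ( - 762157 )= 144/3949  =  2^4*3^2*11^( - 1 )*359^ ( - 1)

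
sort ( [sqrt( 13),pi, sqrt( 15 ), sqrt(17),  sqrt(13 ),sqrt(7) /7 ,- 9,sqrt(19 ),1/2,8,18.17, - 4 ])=[ - 9, - 4,sqrt(7)/7,  1/2,pi, sqrt ( 13 ),sqrt( 13), sqrt(15),sqrt(17 ), sqrt(19), 8,18.17 ] 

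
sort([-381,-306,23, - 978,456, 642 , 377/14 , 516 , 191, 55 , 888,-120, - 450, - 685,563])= [-978,-685 ,-450 , - 381, - 306 , - 120, 23,377/14,55,191,456,516, 563,642, 888]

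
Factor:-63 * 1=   -63  =  - 3^2*7^1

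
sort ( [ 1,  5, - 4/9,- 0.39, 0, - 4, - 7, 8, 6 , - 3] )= [ - 7,  -  4,-3, - 4/9,  -  0.39, 0,1 , 5,6, 8] 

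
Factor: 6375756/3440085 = 2^2*5^(-1 )*11^ ( - 1)*599^1*887^1 *20849^( - 1 ) = 2125252/1146695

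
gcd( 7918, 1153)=1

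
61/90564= 61/90564=0.00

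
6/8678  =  3/4339 = 0.00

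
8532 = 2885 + 5647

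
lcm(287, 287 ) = 287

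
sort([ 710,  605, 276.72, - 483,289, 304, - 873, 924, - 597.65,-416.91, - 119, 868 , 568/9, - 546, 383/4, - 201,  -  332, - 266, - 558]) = [  -  873, - 597.65, - 558, - 546, - 483, - 416.91,-332, - 266, - 201, -119, 568/9, 383/4 , 276.72, 289, 304 , 605 , 710,868, 924]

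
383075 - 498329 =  - 115254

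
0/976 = 0 = 0.00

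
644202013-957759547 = - 313557534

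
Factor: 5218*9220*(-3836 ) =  - 184549806560 = - 2^5 * 5^1*7^1*137^1*461^1  *2609^1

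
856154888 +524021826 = 1380176714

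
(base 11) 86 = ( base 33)2S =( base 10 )94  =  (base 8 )136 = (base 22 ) 46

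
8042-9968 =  - 1926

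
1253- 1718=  - 465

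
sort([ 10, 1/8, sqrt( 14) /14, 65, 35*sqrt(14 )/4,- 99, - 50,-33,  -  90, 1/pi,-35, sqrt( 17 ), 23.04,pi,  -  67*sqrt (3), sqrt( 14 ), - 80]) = [ - 67*sqrt(3 ), - 99, - 90, - 80, - 50, - 35, - 33, 1/8,sqrt( 14) /14, 1/pi, pi,sqrt (14), sqrt(17 ), 10,23.04,  35*sqrt( 14 ) /4 , 65 ] 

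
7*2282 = 15974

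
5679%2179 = 1321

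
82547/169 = 488+75/169=   488.44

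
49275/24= 2053 +1/8= 2053.12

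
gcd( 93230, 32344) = 2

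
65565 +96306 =161871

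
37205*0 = 0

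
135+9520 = 9655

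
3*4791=14373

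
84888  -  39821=45067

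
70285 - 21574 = 48711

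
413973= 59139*7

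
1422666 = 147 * 9678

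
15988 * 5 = 79940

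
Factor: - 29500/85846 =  - 14750/42923 = -  2^1*5^3*59^1*42923^(-1 ) 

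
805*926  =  745430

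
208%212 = 208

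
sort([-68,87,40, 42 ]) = [ - 68,40, 42,87] 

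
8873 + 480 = 9353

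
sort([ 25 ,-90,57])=[  -  90, 25, 57] 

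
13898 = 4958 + 8940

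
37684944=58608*643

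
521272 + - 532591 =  - 11319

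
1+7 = 8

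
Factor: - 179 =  - 179^1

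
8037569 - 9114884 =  - 1077315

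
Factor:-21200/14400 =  - 2^(-2 )*3^(-2 ) *53^1 = - 53/36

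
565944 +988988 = 1554932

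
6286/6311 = 6286/6311 = 1.00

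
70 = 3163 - 3093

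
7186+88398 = 95584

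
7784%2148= 1340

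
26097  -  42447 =  -  16350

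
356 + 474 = 830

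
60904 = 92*662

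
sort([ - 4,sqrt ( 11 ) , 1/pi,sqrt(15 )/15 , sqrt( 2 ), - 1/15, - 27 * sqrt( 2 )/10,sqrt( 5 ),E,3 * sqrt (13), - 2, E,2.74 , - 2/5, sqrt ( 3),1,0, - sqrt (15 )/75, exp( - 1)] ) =[ - 4, - 27 * sqrt ( 2) /10, - 2, - 2/5,-1/15, - sqrt( 15)/75,0,sqrt (15)/15,  1/pi,exp( - 1) , 1,sqrt( 2),  sqrt( 3 ), sqrt( 5),E,E, 2.74,sqrt(11), 3*sqrt(13)]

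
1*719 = 719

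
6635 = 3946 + 2689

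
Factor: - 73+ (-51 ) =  - 2^2 * 31^1 = - 124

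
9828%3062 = 642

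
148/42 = 74/21 = 3.52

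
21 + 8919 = 8940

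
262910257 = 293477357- 30567100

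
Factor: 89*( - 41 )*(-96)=350304=2^5*3^1*41^1*89^1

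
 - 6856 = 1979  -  8835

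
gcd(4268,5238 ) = 194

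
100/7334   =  50/3667 = 0.01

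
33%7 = 5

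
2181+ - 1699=482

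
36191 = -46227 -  - 82418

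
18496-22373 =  - 3877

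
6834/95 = 6834/95=71.94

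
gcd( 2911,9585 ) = 71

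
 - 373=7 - 380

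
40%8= 0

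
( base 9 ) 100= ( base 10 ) 81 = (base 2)1010001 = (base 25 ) 36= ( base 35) 2B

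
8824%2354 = 1762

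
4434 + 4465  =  8899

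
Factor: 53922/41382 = 43/33 =3^( - 1)*11^(-1)*43^1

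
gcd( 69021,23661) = 9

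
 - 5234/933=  - 5234/933 =-5.61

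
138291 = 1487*93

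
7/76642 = 7/76642 = 0.00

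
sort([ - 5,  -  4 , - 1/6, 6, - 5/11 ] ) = [  -  5, - 4,  -  5/11, - 1/6, 6 ]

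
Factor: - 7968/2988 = - 2^3*3^(  -  1 )=- 8/3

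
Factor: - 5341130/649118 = -2670565/324559 = - 5^1 *59^( - 1) *5501^( - 1 ) * 534113^1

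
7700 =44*175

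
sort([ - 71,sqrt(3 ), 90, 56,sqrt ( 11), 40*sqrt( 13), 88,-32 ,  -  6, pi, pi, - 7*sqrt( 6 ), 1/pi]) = [ - 71,-32,- 7*sqrt ( 6)  , - 6, 1/pi, sqrt( 3), pi,pi , sqrt( 11),  56, 88, 90, 40*sqrt (13 )] 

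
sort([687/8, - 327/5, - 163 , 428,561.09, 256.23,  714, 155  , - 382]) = [ - 382, - 163,-327/5,687/8,155,256.23,428,561.09,714 ]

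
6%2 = 0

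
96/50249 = 96/50249 = 0.00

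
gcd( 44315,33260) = 5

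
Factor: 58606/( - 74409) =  - 2^1*3^( - 1) *17^( - 1 )*1459^(-1)*29303^1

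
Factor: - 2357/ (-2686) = 2^( - 1)*17^( - 1)*79^( - 1)*2357^1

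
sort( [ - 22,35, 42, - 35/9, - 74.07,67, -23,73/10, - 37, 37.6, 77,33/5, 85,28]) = [ - 74.07, - 37, - 23, - 22, - 35/9,33/5,73/10, 28 , 35,  37.6, 42,  67, 77, 85 ] 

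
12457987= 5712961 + 6745026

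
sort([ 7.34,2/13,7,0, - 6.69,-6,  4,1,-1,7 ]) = [-6.69,-6, - 1,0,2/13 , 1,4,7,  7 , 7.34 ] 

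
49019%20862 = 7295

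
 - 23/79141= -1+79118/79141 = -  0.00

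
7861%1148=973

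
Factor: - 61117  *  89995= - 5^1*7^1 * 41^1*439^1*8731^1 = -5500224415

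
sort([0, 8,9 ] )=[0, 8, 9]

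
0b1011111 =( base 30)35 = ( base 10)95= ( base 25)3k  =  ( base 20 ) 4F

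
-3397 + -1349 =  - 4746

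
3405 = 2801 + 604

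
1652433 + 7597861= 9250294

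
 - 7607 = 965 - 8572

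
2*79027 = 158054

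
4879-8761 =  - 3882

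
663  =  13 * 51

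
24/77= 24/77=0.31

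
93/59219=93/59219 = 0.00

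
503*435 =218805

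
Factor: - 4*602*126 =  - 2^4*3^2*7^2*43^1 = -303408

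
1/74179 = 1/74179 = 0.00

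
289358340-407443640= - 118085300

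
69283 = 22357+46926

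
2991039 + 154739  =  3145778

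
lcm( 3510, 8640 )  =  112320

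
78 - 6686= - 6608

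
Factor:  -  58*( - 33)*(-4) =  - 7656 = - 2^3*3^1*11^1*29^1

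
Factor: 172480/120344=440/307 = 2^3*5^1*11^1*307^(-1)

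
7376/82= 89+39/41 = 89.95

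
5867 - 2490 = 3377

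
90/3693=30/1231 = 0.02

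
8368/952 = 8 + 94/119= 8.79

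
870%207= 42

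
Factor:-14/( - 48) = 7/24  =  2^(-3 ) * 3^(-1)*7^1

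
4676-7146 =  - 2470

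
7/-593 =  - 7/593 = -  0.01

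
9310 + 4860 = 14170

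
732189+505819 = 1238008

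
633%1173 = 633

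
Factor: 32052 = 2^2 * 3^1 * 2671^1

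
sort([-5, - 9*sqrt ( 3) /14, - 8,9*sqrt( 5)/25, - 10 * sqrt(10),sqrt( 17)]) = [ - 10*sqrt( 10), - 8, - 5, - 9 * sqrt( 3 ) /14,9*sqrt(5 ) /25,sqrt( 17)]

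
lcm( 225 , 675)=675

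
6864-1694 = 5170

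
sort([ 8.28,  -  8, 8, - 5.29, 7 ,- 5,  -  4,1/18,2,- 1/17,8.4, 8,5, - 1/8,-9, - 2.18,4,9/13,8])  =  [-9 , - 8, - 5.29, -5, - 4  ,-2.18,-1/8, - 1/17,1/18, 9/13,2,4, 5,7, 8,8 , 8 , 8.28, 8.4] 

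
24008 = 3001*8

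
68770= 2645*26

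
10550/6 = 1758 + 1/3 = 1758.33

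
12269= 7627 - -4642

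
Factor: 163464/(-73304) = - 417/187= -3^1*11^(  -  1 )*17^(-1)*139^1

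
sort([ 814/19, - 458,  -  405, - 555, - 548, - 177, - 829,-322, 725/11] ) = [ - 829, - 555, - 548, - 458, - 405, - 322, - 177,  814/19, 725/11 ]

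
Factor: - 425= - 5^2*17^1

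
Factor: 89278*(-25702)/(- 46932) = 573655789/11733  =  3^ ( - 1 ) * 7^2*71^1 *181^1*911^1 * 3911^ ( - 1)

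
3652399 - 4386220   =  -733821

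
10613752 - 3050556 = 7563196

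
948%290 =78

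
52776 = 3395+49381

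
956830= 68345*14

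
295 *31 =9145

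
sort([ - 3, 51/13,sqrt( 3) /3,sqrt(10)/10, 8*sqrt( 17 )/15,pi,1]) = [-3,sqrt(10)/10, sqrt(3) /3, 1,8  *sqrt(17) /15,pi, 51/13]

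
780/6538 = 390/3269=0.12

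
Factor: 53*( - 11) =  - 11^1 * 53^1= - 583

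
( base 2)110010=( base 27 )1N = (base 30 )1K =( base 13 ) 3B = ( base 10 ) 50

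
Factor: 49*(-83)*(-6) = 2^1*3^1*7^2*83^1 = 24402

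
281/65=4 + 21/65= 4.32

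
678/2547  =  226/849 = 0.27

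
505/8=505/8 =63.12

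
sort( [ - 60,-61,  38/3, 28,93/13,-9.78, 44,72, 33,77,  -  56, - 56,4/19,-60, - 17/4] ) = [ - 61, - 60, - 60,-56, - 56,-9.78, - 17/4  ,  4/19, 93/13, 38/3, 28,33, 44,72,77] 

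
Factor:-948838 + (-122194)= - 2^3*83^1 * 1613^1 = - 1071032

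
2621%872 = 5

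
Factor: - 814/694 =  - 11^1*37^1*347^(-1) = -407/347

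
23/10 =23/10= 2.30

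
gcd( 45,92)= 1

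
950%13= 1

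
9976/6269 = 1 + 3707/6269=1.59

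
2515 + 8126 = 10641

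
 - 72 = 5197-5269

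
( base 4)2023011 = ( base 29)agr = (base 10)8901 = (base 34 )7NR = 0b10001011000101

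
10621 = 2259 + 8362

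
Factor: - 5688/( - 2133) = 2^3*3^ ( - 1) = 8/3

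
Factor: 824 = 2^3*103^1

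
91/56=1 + 5/8 = 1.62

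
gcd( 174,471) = 3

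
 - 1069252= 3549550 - 4618802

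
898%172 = 38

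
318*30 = 9540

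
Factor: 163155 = 3^1 * 5^1 * 73^1*149^1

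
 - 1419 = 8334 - 9753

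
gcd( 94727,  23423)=1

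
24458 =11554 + 12904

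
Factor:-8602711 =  - 13^1 *569^1*1163^1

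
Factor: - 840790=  - 2^1*5^1*83^1*1013^1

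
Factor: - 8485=- 5^1*1697^1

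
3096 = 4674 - 1578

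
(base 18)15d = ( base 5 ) 3202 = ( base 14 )227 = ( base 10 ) 427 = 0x1ab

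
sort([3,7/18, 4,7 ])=[7/18, 3, 4, 7] 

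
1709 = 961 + 748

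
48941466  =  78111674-29170208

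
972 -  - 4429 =5401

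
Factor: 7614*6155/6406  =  3^4*5^1 * 47^1* 1231^1*3203^ ( - 1 )= 23432085/3203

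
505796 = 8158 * 62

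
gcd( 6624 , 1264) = 16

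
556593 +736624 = 1293217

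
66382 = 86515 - 20133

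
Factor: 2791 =2791^1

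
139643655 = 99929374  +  39714281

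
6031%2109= 1813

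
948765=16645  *57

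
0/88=0 = 0.00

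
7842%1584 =1506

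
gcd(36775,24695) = 5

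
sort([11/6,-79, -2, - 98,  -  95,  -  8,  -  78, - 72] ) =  [ - 98,  -  95,- 79,  -  78, - 72,-8,-2,11/6] 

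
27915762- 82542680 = - 54626918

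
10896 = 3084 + 7812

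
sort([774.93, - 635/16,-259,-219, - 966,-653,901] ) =[ -966,-653, - 259, - 219,- 635/16,774.93, 901]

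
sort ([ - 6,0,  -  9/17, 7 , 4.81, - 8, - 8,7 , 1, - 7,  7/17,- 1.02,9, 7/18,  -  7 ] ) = [ - 8,-8, - 7,  -  7, - 6, - 1.02,  -  9/17, 0,7/18,7/17 , 1,4.81,7,7, 9]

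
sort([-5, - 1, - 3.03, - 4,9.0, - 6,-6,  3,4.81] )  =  [ - 6,  -  6, - 5, - 4,  -  3.03, - 1, 3, 4.81,  9.0] 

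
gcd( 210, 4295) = 5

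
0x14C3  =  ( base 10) 5315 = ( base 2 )1010011000011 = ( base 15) 1895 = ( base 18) g75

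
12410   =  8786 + 3624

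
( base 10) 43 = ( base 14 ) 31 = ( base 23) 1k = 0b101011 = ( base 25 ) 1I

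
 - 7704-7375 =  - 15079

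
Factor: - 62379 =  - 3^2 * 29^1 *239^1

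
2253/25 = 2253/25 = 90.12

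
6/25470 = 1/4245 = 0.00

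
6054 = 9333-3279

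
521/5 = 104+1/5 = 104.20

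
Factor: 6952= 2^3*11^1 * 79^1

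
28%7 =0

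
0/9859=0 = 0.00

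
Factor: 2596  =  2^2 * 11^1*59^1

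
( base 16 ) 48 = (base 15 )4C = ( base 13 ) 57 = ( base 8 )110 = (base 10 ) 72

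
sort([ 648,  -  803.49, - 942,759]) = [ - 942, - 803.49,  648 , 759 ] 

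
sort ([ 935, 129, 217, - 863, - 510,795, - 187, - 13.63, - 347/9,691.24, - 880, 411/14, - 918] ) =[ - 918, - 880, - 863, - 510, - 187, - 347/9, - 13.63,411/14,  129,217,691.24, 795,935 ] 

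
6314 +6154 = 12468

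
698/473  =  1  +  225/473 = 1.48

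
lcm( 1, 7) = 7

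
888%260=108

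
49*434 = 21266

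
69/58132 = 69/58132 = 0.00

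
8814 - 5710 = 3104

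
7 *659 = 4613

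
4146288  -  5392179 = - 1245891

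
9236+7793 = 17029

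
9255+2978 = 12233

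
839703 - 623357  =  216346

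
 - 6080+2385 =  - 3695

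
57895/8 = 7236 + 7/8 = 7236.88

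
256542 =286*897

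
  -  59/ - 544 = 59/544 = 0.11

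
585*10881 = 6365385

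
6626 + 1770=8396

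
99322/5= 19864  +  2/5=19864.40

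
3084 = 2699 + 385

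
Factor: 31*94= 2914 = 2^1 * 31^1*47^1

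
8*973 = 7784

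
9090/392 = 23  +  37/196 = 23.19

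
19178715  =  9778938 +9399777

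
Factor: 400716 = 2^2*3^2 * 11131^1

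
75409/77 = 75409/77 = 979.34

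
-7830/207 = -870/23 = - 37.83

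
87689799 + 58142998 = 145832797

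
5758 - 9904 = -4146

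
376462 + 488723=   865185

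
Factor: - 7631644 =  - 2^2*1907911^1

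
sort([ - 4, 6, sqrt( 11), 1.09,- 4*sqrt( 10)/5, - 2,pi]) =[ - 4,-4*sqrt( 10)/5,-2, 1.09,pi,  sqrt (11 ), 6]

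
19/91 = 19/91= 0.21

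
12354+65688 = 78042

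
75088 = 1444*52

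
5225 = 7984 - 2759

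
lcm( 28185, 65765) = 197295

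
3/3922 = 3/3922 = 0.00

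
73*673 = 49129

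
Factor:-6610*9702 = - 2^2*3^2 * 5^1*7^2*11^1*661^1 = - 64130220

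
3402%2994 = 408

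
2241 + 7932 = 10173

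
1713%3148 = 1713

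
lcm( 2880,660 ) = 31680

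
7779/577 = 13 + 278/577 = 13.48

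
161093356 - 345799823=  - 184706467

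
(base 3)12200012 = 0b1000000101000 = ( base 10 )4136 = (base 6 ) 31052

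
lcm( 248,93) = 744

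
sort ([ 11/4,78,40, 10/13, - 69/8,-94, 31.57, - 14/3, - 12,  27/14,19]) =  [- 94,-12 , - 69/8  ,-14/3,10/13,27/14,11/4,19,31.57, 40 , 78]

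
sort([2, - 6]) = [ - 6 , 2]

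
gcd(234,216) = 18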